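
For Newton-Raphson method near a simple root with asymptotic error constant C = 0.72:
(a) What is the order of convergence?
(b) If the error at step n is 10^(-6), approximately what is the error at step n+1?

(a) Newton-Raphson has quadratic (order 2) convergence near simple roots.
    This means |e_{n+1}| ≈ C|e_n|².

(b) With |e_n| = 10^(-6) and C = 0.72:
    |e_{n+1}| ≈ 0.72 × (10^(-6))² = 0.72 × 10^(-12)

(a) 2 (quadratic); (b) |e_{n+1}| ≈ 7.200e-13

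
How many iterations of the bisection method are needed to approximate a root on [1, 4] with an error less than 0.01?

We need (b-a)/2^n ≤ 0.01
(4 - 1)/2^n ≤ 0.01
3/2^n ≤ 0.01
2^n ≥ 300
n ≥ log₂(300) = 8.23
n ≥ 9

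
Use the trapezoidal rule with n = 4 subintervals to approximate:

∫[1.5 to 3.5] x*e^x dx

f(x) = x*e^x
a = 1.5, b = 3.5, n = 4
h = (b - a)/n = 0.500000

Trapezoidal rule: (h/2)[f(x₀) + 2f(x₁) + 2f(x₂) + ... + f(xₙ)]

x_0 = 1.5000, f(x_0) = 6.722534, coefficient = 1
x_1 = 2.0000, f(x_1) = 14.778112, coefficient = 2
x_2 = 2.5000, f(x_2) = 30.456235, coefficient = 2
x_3 = 3.0000, f(x_3) = 60.256611, coefficient = 2
x_4 = 3.5000, f(x_4) = 115.904082, coefficient = 1

I ≈ (0.500000/2) × 333.608531 = 83.402133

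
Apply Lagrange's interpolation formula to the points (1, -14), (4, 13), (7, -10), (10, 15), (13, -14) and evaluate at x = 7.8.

Lagrange interpolation formula:
P(x) = Σ yᵢ × Lᵢ(x)
where Lᵢ(x) = Π_{j≠i} (x - xⱼ)/(xᵢ - xⱼ)

L_0(7.8) = (7.8 - 4)/(1 - 4) × (7.8 - 7)/(1 - 7) × (7.8 - 10)/(1 - 10) × (7.8 - 13)/(1 - 13) = 0.017890
L_1(7.8) = (7.8 - 1)/(4 - 1) × (7.8 - 7)/(4 - 7) × (7.8 - 10)/(4 - 10) × (7.8 - 13)/(4 - 13) = -0.128053
L_2(7.8) = (7.8 - 1)/(7 - 1) × (7.8 - 4)/(7 - 4) × (7.8 - 10)/(7 - 10) × (7.8 - 13)/(7 - 13) = 0.912375
L_3(7.8) = (7.8 - 1)/(10 - 1) × (7.8 - 4)/(10 - 4) × (7.8 - 7)/(10 - 7) × (7.8 - 13)/(10 - 13) = 0.221182
L_4(7.8) = (7.8 - 1)/(13 - 1) × (7.8 - 4)/(13 - 4) × (7.8 - 7)/(13 - 7) × (7.8 - 10)/(13 - 10) = -0.023394

P(7.8) = (-14)×L_0(7.8) + 13×L_1(7.8) + (-10)×L_2(7.8) + 15×L_3(7.8) + (-14)×L_4(7.8)
P(7.8) = -7.393646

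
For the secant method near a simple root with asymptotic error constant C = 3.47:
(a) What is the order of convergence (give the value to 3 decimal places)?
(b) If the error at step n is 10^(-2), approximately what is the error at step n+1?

(a) Secant method has superlinear convergence with order φ = (1+√5)/2 ≈ 1.618.
    This means |e_{n+1}| ≈ C|e_n|^1.618.

(b) With |e_n| = 10^(-2) and C = 3.47:
    |e_{n+1}| ≈ 3.47 × (10^(-2))^1.618 = 3.47 × 10^(-3.24)

(a) ≈ 1.618 (golden ratio); (b) |e_{n+1}| ≈ 2.015e-03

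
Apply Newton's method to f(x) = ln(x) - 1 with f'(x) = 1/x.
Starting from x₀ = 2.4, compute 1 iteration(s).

f(x) = ln(x) - 1
f'(x) = 1/x
x₀ = 2.4

Newton-Raphson formula: x_{n+1} = x_n - f(x_n)/f'(x_n)

Iteration 1:
  f(2.400000) = -0.124531
  f'(2.400000) = 0.416667
  x_1 = 2.400000 - (-0.124531)/0.416667 = 2.698875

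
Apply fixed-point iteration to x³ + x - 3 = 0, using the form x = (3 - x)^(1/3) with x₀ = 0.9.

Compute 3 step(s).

Equation: x³ + x - 3 = 0
Fixed-point form: x = (3 - x)^(1/3)
x₀ = 0.9

x_1 = g(0.900000) = 1.280579
x_2 = g(1.280579) = 1.198011
x_3 = g(1.198011) = 1.216888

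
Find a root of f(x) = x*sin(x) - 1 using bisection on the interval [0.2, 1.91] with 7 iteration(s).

f(x) = x*sin(x) - 1
Initial interval: [0.2, 1.91]

Iteration 1:
  c_1 = (0.200000 + 1.910000)/2 = 1.055000
  f(c_1) = f(1.055000) = -0.082255
  f(a) × f(c) ≥ 0, new interval: [1.055000, 1.910000]
Iteration 2:
  c_2 = (1.055000 + 1.910000)/2 = 1.482500
  f(c_2) = f(1.482500) = 0.476725
  f(a) × f(c) < 0, new interval: [1.055000, 1.482500]
Iteration 3:
  c_3 = (1.055000 + 1.482500)/2 = 1.268750
  f(c_3) = f(1.268750) = 0.211313
  f(a) × f(c) < 0, new interval: [1.055000, 1.268750]
Iteration 4:
  c_4 = (1.055000 + 1.268750)/2 = 1.161875
  f(c_4) = f(1.161875) = 0.066079
  f(a) × f(c) < 0, new interval: [1.055000, 1.161875]
Iteration 5:
  c_5 = (1.055000 + 1.161875)/2 = 1.108437
  f(c_5) = f(1.108437) = -0.007945
  f(a) × f(c) ≥ 0, new interval: [1.108437, 1.161875]
Iteration 6:
  c_6 = (1.108437 + 1.161875)/2 = 1.135156
  f(c_6) = f(1.135156) = 0.029133
  f(a) × f(c) < 0, new interval: [1.108437, 1.135156]
Iteration 7:
  c_7 = (1.108437 + 1.135156)/2 = 1.121797
  f(c_7) = f(1.121797) = 0.010606
  f(a) × f(c) < 0, new interval: [1.108437, 1.121797]

After 7 iteration(s), the approximation is c_7 = 1.121797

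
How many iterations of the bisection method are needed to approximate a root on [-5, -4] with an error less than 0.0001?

We need (b-a)/2^n ≤ 0.0001
(-4 - (-5))/2^n ≤ 0.0001
1/2^n ≤ 0.0001
2^n ≥ 10000
n ≥ log₂(10000) = 13.29
n ≥ 14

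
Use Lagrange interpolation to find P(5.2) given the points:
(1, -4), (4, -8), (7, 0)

Lagrange interpolation formula:
P(x) = Σ yᵢ × Lᵢ(x)
where Lᵢ(x) = Π_{j≠i} (x - xⱼ)/(xᵢ - xⱼ)

L_0(5.2) = (5.2 - 4)/(1 - 4) × (5.2 - 7)/(1 - 7) = -0.120000
L_1(5.2) = (5.2 - 1)/(4 - 1) × (5.2 - 7)/(4 - 7) = 0.840000
L_2(5.2) = (5.2 - 1)/(7 - 1) × (5.2 - 4)/(7 - 4) = 0.280000

P(5.2) = (-4)×L_0(5.2) + (-8)×L_1(5.2) + 0×L_2(5.2)
P(5.2) = -6.240000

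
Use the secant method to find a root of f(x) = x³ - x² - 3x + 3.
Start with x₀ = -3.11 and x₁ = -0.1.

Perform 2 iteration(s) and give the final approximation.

f(x) = x³ - x² - 3x + 3
x₀ = -3.11, x₁ = -0.1

Secant formula: x_{n+1} = x_n - f(x_n)(x_n - x_{n-1})/(f(x_n) - f(x_{n-1}))

Iteration 1:
  f(-3.110000) = -27.422331
  f(-0.100000) = 3.289000
  x_2 = -0.100000 - 3.289000×(-0.100000 - (-3.110000))/(3.289000 - (-27.422331))
       = -0.422353
Iteration 2:
  f(-0.100000) = 3.289000
  f(-0.422353) = 4.013337
  x_3 = -0.422353 - 4.013337×(-0.422353 - (-0.100000))/(4.013337 - 3.289000)
       = 1.363710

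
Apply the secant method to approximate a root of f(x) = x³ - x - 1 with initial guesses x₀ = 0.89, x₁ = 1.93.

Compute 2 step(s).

f(x) = x³ - x - 1
x₀ = 0.89, x₁ = 1.93

Secant formula: x_{n+1} = x_n - f(x_n)(x_n - x_{n-1})/(f(x_n) - f(x_{n-1}))

Iteration 1:
  f(0.890000) = -1.185031
  f(1.930000) = 4.259057
  x_2 = 1.930000 - 4.259057×(1.930000 - 0.890000)/(4.259057 - (-1.185031))
       = 1.116380
Iteration 2:
  f(1.930000) = 4.259057
  f(1.116380) = -0.725031
  x_3 = 1.116380 - (-0.725031)×(1.116380 - 1.930000)/(-0.725031 - 4.259057)
       = 1.234737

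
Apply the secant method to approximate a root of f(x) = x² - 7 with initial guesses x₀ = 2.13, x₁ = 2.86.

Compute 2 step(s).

f(x) = x² - 7
x₀ = 2.13, x₁ = 2.86

Secant formula: x_{n+1} = x_n - f(x_n)(x_n - x_{n-1})/(f(x_n) - f(x_{n-1}))

Iteration 1:
  f(2.130000) = -2.463100
  f(2.860000) = 1.179600
  x_2 = 2.860000 - 1.179600×(2.860000 - 2.130000)/(1.179600 - (-2.463100))
       = 2.623607
Iteration 2:
  f(2.860000) = 1.179600
  f(2.623607) = -0.116685
  x_3 = 2.623607 - (-0.116685)×(2.623607 - 2.860000)/(-0.116685 - 1.179600)
       = 2.644886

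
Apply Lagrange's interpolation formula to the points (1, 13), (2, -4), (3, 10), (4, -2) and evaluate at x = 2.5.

Lagrange interpolation formula:
P(x) = Σ yᵢ × Lᵢ(x)
where Lᵢ(x) = Π_{j≠i} (x - xⱼ)/(xᵢ - xⱼ)

L_0(2.5) = (2.5 - 2)/(1 - 2) × (2.5 - 3)/(1 - 3) × (2.5 - 4)/(1 - 4) = -0.062500
L_1(2.5) = (2.5 - 1)/(2 - 1) × (2.5 - 3)/(2 - 3) × (2.5 - 4)/(2 - 4) = 0.562500
L_2(2.5) = (2.5 - 1)/(3 - 1) × (2.5 - 2)/(3 - 2) × (2.5 - 4)/(3 - 4) = 0.562500
L_3(2.5) = (2.5 - 1)/(4 - 1) × (2.5 - 2)/(4 - 2) × (2.5 - 3)/(4 - 3) = -0.062500

P(2.5) = 13×L_0(2.5) + (-4)×L_1(2.5) + 10×L_2(2.5) + (-2)×L_3(2.5)
P(2.5) = 2.687500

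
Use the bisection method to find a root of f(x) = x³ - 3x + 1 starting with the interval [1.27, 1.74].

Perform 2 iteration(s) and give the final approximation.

f(x) = x³ - 3x + 1
Initial interval: [1.27, 1.74]

Iteration 1:
  c_1 = (1.270000 + 1.740000)/2 = 1.505000
  f(c_1) = f(1.505000) = -0.106137
  f(a) × f(c) ≥ 0, new interval: [1.505000, 1.740000]
Iteration 2:
  c_2 = (1.505000 + 1.740000)/2 = 1.622500
  f(c_2) = f(1.622500) = 0.403741
  f(a) × f(c) < 0, new interval: [1.505000, 1.622500]

After 2 iteration(s), the approximation is c_2 = 1.622500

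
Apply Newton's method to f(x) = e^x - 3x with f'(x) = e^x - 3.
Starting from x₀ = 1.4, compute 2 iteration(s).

f(x) = e^x - 3x
f'(x) = e^x - 3
x₀ = 1.4

Newton-Raphson formula: x_{n+1} = x_n - f(x_n)/f'(x_n)

Iteration 1:
  f(1.400000) = -0.144800
  f'(1.400000) = 1.055200
  x_1 = 1.400000 - (-0.144800)/1.055200 = 1.537225
Iteration 2:
  f(1.537225) = 0.039989
  f'(1.537225) = 1.651665
  x_2 = 1.537225 - 0.039989/1.651665 = 1.513014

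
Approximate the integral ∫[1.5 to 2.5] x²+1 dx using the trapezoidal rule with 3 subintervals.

f(x) = x²+1
a = 1.5, b = 2.5, n = 3
h = (b - a)/n = 0.333333

Trapezoidal rule: (h/2)[f(x₀) + 2f(x₁) + 2f(x₂) + ... + f(xₙ)]

x_0 = 1.5000, f(x_0) = 3.250000, coefficient = 1
x_1 = 1.8333, f(x_1) = 4.361111, coefficient = 2
x_2 = 2.1667, f(x_2) = 5.694444, coefficient = 2
x_3 = 2.5000, f(x_3) = 7.250000, coefficient = 1

I ≈ (0.333333/2) × 30.611111 = 5.101852
Exact value: 5.083333
Error: 0.018519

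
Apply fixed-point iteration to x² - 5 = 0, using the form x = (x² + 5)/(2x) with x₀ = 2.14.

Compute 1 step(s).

Equation: x² - 5 = 0
Fixed-point form: x = (x² + 5)/(2x)
x₀ = 2.14

x_1 = g(2.140000) = 2.238224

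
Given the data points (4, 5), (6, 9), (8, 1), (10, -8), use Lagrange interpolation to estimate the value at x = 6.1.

Lagrange interpolation formula:
P(x) = Σ yᵢ × Lᵢ(x)
where Lᵢ(x) = Π_{j≠i} (x - xⱼ)/(xᵢ - xⱼ)

L_0(6.1) = (6.1 - 6)/(4 - 6) × (6.1 - 8)/(4 - 8) × (6.1 - 10)/(4 - 10) = -0.015437
L_1(6.1) = (6.1 - 4)/(6 - 4) × (6.1 - 8)/(6 - 8) × (6.1 - 10)/(6 - 10) = 0.972563
L_2(6.1) = (6.1 - 4)/(8 - 4) × (6.1 - 6)/(8 - 6) × (6.1 - 10)/(8 - 10) = 0.051187
L_3(6.1) = (6.1 - 4)/(10 - 4) × (6.1 - 6)/(10 - 6) × (6.1 - 8)/(10 - 8) = -0.008312

P(6.1) = 5×L_0(6.1) + 9×L_1(6.1) + 1×L_2(6.1) + (-8)×L_3(6.1)
P(6.1) = 8.793563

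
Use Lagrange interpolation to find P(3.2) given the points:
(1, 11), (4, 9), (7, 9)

Lagrange interpolation formula:
P(x) = Σ yᵢ × Lᵢ(x)
where Lᵢ(x) = Π_{j≠i} (x - xⱼ)/(xᵢ - xⱼ)

L_0(3.2) = (3.2 - 4)/(1 - 4) × (3.2 - 7)/(1 - 7) = 0.168889
L_1(3.2) = (3.2 - 1)/(4 - 1) × (3.2 - 7)/(4 - 7) = 0.928889
L_2(3.2) = (3.2 - 1)/(7 - 1) × (3.2 - 4)/(7 - 4) = -0.097778

P(3.2) = 11×L_0(3.2) + 9×L_1(3.2) + 9×L_2(3.2)
P(3.2) = 9.337778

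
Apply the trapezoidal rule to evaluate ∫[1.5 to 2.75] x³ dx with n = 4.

f(x) = x³
a = 1.5, b = 2.75, n = 4
h = (b - a)/n = 0.312500

Trapezoidal rule: (h/2)[f(x₀) + 2f(x₁) + 2f(x₂) + ... + f(xₙ)]

x_0 = 1.5000, f(x_0) = 3.375000, coefficient = 1
x_1 = 1.8125, f(x_1) = 5.954346, coefficient = 2
x_2 = 2.1250, f(x_2) = 9.595703, coefficient = 2
x_3 = 2.4375, f(x_3) = 14.482178, coefficient = 2
x_4 = 2.7500, f(x_4) = 20.796875, coefficient = 1

I ≈ (0.312500/2) × 84.236328 = 13.161926
Exact value: 13.032227
Error: 0.129700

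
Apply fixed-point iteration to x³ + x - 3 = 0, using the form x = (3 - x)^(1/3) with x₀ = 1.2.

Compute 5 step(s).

Equation: x³ + x - 3 = 0
Fixed-point form: x = (3 - x)^(1/3)
x₀ = 1.2

x_1 = g(1.200000) = 1.216440
x_2 = g(1.216440) = 1.212726
x_3 = g(1.212726) = 1.213567
x_4 = g(1.213567) = 1.213377
x_5 = g(1.213377) = 1.213420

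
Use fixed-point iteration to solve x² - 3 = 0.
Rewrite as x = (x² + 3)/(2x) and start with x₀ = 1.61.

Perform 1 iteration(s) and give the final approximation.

Equation: x² - 3 = 0
Fixed-point form: x = (x² + 3)/(2x)
x₀ = 1.61

x_1 = g(1.610000) = 1.736677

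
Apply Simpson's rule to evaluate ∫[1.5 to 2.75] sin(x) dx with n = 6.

f(x) = sin(x)
a = 1.5, b = 2.75, n = 6
h = (b - a)/n = 0.208333

Simpson's rule: (h/3)[f(x₀) + 4f(x₁) + 2f(x₂) + ... + f(xₙ)]

x_0 = 1.5000, f(x_0) = 0.997495, coefficient = 1
x_1 = 1.7083, f(x_1) = 0.990557, coefficient = 4
x_2 = 1.9167, f(x_2) = 0.940781, coefficient = 2
x_3 = 2.1250, f(x_3) = 0.850320, coefficient = 4
x_4 = 2.3333, f(x_4) = 0.723086, coefficient = 2
x_5 = 2.5417, f(x_5) = 0.564581, coefficient = 4
x_6 = 2.7500, f(x_6) = 0.381661, coefficient = 1

I ≈ (0.208333/3) × 14.328721 = 0.995050
Exact value: 0.995040
Error: 0.000010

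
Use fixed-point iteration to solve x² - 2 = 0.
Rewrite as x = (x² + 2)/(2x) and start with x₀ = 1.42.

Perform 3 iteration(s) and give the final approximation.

Equation: x² - 2 = 0
Fixed-point form: x = (x² + 2)/(2x)
x₀ = 1.42

x_1 = g(1.420000) = 1.414225
x_2 = g(1.414225) = 1.414214
x_3 = g(1.414214) = 1.414214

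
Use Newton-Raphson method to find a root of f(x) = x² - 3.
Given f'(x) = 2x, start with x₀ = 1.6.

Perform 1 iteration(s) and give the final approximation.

f(x) = x² - 3
f'(x) = 2x
x₀ = 1.6

Newton-Raphson formula: x_{n+1} = x_n - f(x_n)/f'(x_n)

Iteration 1:
  f(1.600000) = -0.440000
  f'(1.600000) = 3.200000
  x_1 = 1.600000 - (-0.440000)/3.200000 = 1.737500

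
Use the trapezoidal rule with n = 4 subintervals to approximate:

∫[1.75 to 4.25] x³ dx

f(x) = x³
a = 1.75, b = 4.25, n = 4
h = (b - a)/n = 0.625000

Trapezoidal rule: (h/2)[f(x₀) + 2f(x₁) + 2f(x₂) + ... + f(xₙ)]

x_0 = 1.7500, f(x_0) = 5.359375, coefficient = 1
x_1 = 2.3750, f(x_1) = 13.396484, coefficient = 2
x_2 = 3.0000, f(x_2) = 27.000000, coefficient = 2
x_3 = 3.6250, f(x_3) = 47.634766, coefficient = 2
x_4 = 4.2500, f(x_4) = 76.765625, coefficient = 1

I ≈ (0.625000/2) × 258.187500 = 80.683594
Exact value: 79.218750
Error: 1.464844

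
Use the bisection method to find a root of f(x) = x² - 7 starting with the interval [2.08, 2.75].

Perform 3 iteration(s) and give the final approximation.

f(x) = x² - 7
Initial interval: [2.08, 2.75]

Iteration 1:
  c_1 = (2.080000 + 2.750000)/2 = 2.415000
  f(c_1) = f(2.415000) = -1.167775
  f(a) × f(c) ≥ 0, new interval: [2.415000, 2.750000]
Iteration 2:
  c_2 = (2.415000 + 2.750000)/2 = 2.582500
  f(c_2) = f(2.582500) = -0.330694
  f(a) × f(c) ≥ 0, new interval: [2.582500, 2.750000]
Iteration 3:
  c_3 = (2.582500 + 2.750000)/2 = 2.666250
  f(c_3) = f(2.666250) = 0.108889
  f(a) × f(c) < 0, new interval: [2.582500, 2.666250]

After 3 iteration(s), the approximation is c_3 = 2.666250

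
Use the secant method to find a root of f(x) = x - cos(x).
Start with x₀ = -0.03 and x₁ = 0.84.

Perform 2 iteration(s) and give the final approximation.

f(x) = x - cos(x)
x₀ = -0.03, x₁ = 0.84

Secant formula: x_{n+1} = x_n - f(x_n)(x_n - x_{n-1})/(f(x_n) - f(x_{n-1}))

Iteration 1:
  f(-0.030000) = -1.029550
  f(0.840000) = 0.172537
  x_2 = 0.840000 - 0.172537×(0.840000 - (-0.030000))/(0.172537 - (-1.029550))
       = 0.715128
Iteration 2:
  f(0.840000) = 0.172537
  f(0.715128) = -0.039882
  x_3 = 0.715128 - (-0.039882)×(0.715128 - 0.840000)/(-0.039882 - 0.172537)
       = 0.738573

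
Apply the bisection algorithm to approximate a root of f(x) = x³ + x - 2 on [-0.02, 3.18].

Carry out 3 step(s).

f(x) = x³ + x - 2
Initial interval: [-0.02, 3.18]

Iteration 1:
  c_1 = (-0.020000 + 3.180000)/2 = 1.580000
  f(c_1) = f(1.580000) = 3.524312
  f(a) × f(c) < 0, new interval: [-0.020000, 1.580000]
Iteration 2:
  c_2 = (-0.020000 + 1.580000)/2 = 0.780000
  f(c_2) = f(0.780000) = -0.745448
  f(a) × f(c) ≥ 0, new interval: [0.780000, 1.580000]
Iteration 3:
  c_3 = (0.780000 + 1.580000)/2 = 1.180000
  f(c_3) = f(1.180000) = 0.823032
  f(a) × f(c) < 0, new interval: [0.780000, 1.180000]

After 3 iteration(s), the approximation is c_3 = 1.180000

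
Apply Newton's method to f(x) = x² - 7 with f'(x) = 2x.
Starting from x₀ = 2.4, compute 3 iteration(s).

f(x) = x² - 7
f'(x) = 2x
x₀ = 2.4

Newton-Raphson formula: x_{n+1} = x_n - f(x_n)/f'(x_n)

Iteration 1:
  f(2.400000) = -1.240000
  f'(2.400000) = 4.800000
  x_1 = 2.400000 - (-1.240000)/4.800000 = 2.658333
Iteration 2:
  f(2.658333) = 0.066736
  f'(2.658333) = 5.316667
  x_2 = 2.658333 - 0.066736/5.316667 = 2.645781
Iteration 3:
  f(2.645781) = 0.000158
  f'(2.645781) = 5.291562
  x_3 = 2.645781 - 0.000158/5.291562 = 2.645751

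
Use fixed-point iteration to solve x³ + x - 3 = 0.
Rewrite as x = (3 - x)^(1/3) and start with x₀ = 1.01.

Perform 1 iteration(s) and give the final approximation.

Equation: x³ + x - 3 = 0
Fixed-point form: x = (3 - x)^(1/3)
x₀ = 1.01

x_1 = g(1.010000) = 1.257818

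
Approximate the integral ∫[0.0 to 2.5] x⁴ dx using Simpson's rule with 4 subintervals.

f(x) = x⁴
a = 0.0, b = 2.5, n = 4
h = (b - a)/n = 0.625000

Simpson's rule: (h/3)[f(x₀) + 4f(x₁) + 2f(x₂) + ... + f(xₙ)]

x_0 = 0.0000, f(x_0) = 0.000000, coefficient = 1
x_1 = 0.6250, f(x_1) = 0.152588, coefficient = 4
x_2 = 1.2500, f(x_2) = 2.441406, coefficient = 2
x_3 = 1.8750, f(x_3) = 12.359619, coefficient = 4
x_4 = 2.5000, f(x_4) = 39.062500, coefficient = 1

I ≈ (0.625000/3) × 93.994141 = 19.582113
Exact value: 19.531250
Error: 0.050863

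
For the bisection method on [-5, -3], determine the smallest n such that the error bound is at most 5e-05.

We need (b-a)/2^n ≤ 5e-05
(-3 - (-5))/2^n ≤ 5e-05
2/2^n ≤ 5e-05
2^n ≥ 40000
n ≥ log₂(40000) = 15.29
n ≥ 16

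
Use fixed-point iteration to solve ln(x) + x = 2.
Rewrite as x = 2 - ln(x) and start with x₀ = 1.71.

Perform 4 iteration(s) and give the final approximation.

Equation: ln(x) + x = 2
Fixed-point form: x = 2 - ln(x)
x₀ = 1.71

x_1 = g(1.710000) = 1.463507
x_2 = g(1.463507) = 1.619165
x_3 = g(1.619165) = 1.518090
x_4 = g(1.518090) = 1.582547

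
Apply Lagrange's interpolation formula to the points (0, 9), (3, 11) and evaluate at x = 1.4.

Lagrange interpolation formula:
P(x) = Σ yᵢ × Lᵢ(x)
where Lᵢ(x) = Π_{j≠i} (x - xⱼ)/(xᵢ - xⱼ)

L_0(1.4) = (1.4 - 3)/(0 - 3) = 0.533333
L_1(1.4) = (1.4 - 0)/(3 - 0) = 0.466667

P(1.4) = 9×L_0(1.4) + 11×L_1(1.4)
P(1.4) = 9.933333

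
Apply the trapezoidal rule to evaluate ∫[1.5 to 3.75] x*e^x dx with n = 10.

f(x) = x*e^x
a = 1.5, b = 3.75, n = 10
h = (b - a)/n = 0.225000

Trapezoidal rule: (h/2)[f(x₀) + 2f(x₁) + 2f(x₂) + ... + f(xₙ)]

x_0 = 1.5000, f(x_0) = 6.722534, coefficient = 1
x_1 = 1.7250, f(x_1) = 9.681599, coefficient = 2
x_2 = 1.9500, f(x_2) = 13.705941, coefficient = 2
x_3 = 2.1750, f(x_3) = 19.144753, coefficient = 2
x_4 = 2.4000, f(x_4) = 26.455623, coefficient = 2
x_5 = 2.6250, f(x_5) = 36.237007, coefficient = 2
x_6 = 2.8500, f(x_6) = 49.270178, coefficient = 2
x_7 = 3.0750, f(x_7) = 66.573387, coefficient = 2
x_8 = 3.3000, f(x_8) = 89.471708, coefficient = 2
x_9 = 3.5250, f(x_9) = 119.687052, coefficient = 2
x_10 = 3.7500, f(x_10) = 159.454058, coefficient = 1

I ≈ (0.225000/2) × 1026.631088 = 115.495997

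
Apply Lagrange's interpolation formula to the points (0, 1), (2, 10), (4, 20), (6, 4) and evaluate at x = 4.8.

Lagrange interpolation formula:
P(x) = Σ yᵢ × Lᵢ(x)
where Lᵢ(x) = Π_{j≠i} (x - xⱼ)/(xᵢ - xⱼ)

L_0(4.8) = (4.8 - 2)/(0 - 2) × (4.8 - 4)/(0 - 4) × (4.8 - 6)/(0 - 6) = 0.056000
L_1(4.8) = (4.8 - 0)/(2 - 0) × (4.8 - 4)/(2 - 4) × (4.8 - 6)/(2 - 6) = -0.288000
L_2(4.8) = (4.8 - 0)/(4 - 0) × (4.8 - 2)/(4 - 2) × (4.8 - 6)/(4 - 6) = 1.008000
L_3(4.8) = (4.8 - 0)/(6 - 0) × (4.8 - 2)/(6 - 2) × (4.8 - 4)/(6 - 4) = 0.224000

P(4.8) = 1×L_0(4.8) + 10×L_1(4.8) + 20×L_2(4.8) + 4×L_3(4.8)
P(4.8) = 18.232000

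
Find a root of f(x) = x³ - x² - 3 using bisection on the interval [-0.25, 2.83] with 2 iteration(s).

f(x) = x³ - x² - 3
Initial interval: [-0.25, 2.83]

Iteration 1:
  c_1 = (-0.250000 + 2.830000)/2 = 1.290000
  f(c_1) = f(1.290000) = -2.517411
  f(a) × f(c) ≥ 0, new interval: [1.290000, 2.830000]
Iteration 2:
  c_2 = (1.290000 + 2.830000)/2 = 2.060000
  f(c_2) = f(2.060000) = 1.498216
  f(a) × f(c) < 0, new interval: [1.290000, 2.060000]

After 2 iteration(s), the approximation is c_2 = 2.060000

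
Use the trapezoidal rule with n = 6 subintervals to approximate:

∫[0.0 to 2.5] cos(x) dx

f(x) = cos(x)
a = 0.0, b = 2.5, n = 6
h = (b - a)/n = 0.416667

Trapezoidal rule: (h/2)[f(x₀) + 2f(x₁) + 2f(x₂) + ... + f(xₙ)]

x_0 = 0.0000, f(x_0) = 1.000000, coefficient = 1
x_1 = 0.4167, f(x_1) = 0.914443, coefficient = 2
x_2 = 0.8333, f(x_2) = 0.672412, coefficient = 2
x_3 = 1.2500, f(x_3) = 0.315322, coefficient = 2
x_4 = 1.6667, f(x_4) = -0.095724, coefficient = 2
x_5 = 2.0833, f(x_5) = -0.490390, coefficient = 2
x_6 = 2.5000, f(x_6) = -0.801144, coefficient = 1

I ≈ (0.416667/2) × 2.830985 = 0.589789
Exact value: 0.598472
Error: 0.008684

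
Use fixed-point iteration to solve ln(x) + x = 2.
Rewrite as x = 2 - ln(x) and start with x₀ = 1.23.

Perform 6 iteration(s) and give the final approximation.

Equation: ln(x) + x = 2
Fixed-point form: x = 2 - ln(x)
x₀ = 1.23

x_1 = g(1.230000) = 1.792986
x_2 = g(1.792986) = 1.416118
x_3 = g(1.416118) = 1.652081
x_4 = g(1.652081) = 1.497964
x_5 = g(1.497964) = 1.595893
x_6 = g(1.595893) = 1.532567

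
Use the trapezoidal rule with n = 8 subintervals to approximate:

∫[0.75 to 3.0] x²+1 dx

f(x) = x²+1
a = 0.75, b = 3.0, n = 8
h = (b - a)/n = 0.281250

Trapezoidal rule: (h/2)[f(x₀) + 2f(x₁) + 2f(x₂) + ... + f(xₙ)]

x_0 = 0.7500, f(x_0) = 1.562500, coefficient = 1
x_1 = 1.0312, f(x_1) = 2.063477, coefficient = 2
x_2 = 1.3125, f(x_2) = 2.722656, coefficient = 2
x_3 = 1.5938, f(x_3) = 3.540039, coefficient = 2
x_4 = 1.8750, f(x_4) = 4.515625, coefficient = 2
x_5 = 2.1562, f(x_5) = 5.649414, coefficient = 2
x_6 = 2.4375, f(x_6) = 6.941406, coefficient = 2
x_7 = 2.7188, f(x_7) = 8.391602, coefficient = 2
x_8 = 3.0000, f(x_8) = 10.000000, coefficient = 1

I ≈ (0.281250/2) × 79.210938 = 11.139038
Exact value: 11.109375
Error: 0.029663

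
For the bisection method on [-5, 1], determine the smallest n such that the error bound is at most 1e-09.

We need (b-a)/2^n ≤ 1e-09
(1 - (-5))/2^n ≤ 1e-09
6/2^n ≤ 1e-09
2^n ≥ 6000000000
n ≥ log₂(6000000000) = 32.48
n ≥ 33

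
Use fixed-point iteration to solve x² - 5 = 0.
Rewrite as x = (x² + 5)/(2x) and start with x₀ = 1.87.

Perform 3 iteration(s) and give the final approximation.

Equation: x² - 5 = 0
Fixed-point form: x = (x² + 5)/(2x)
x₀ = 1.87

x_1 = g(1.870000) = 2.271898
x_2 = g(2.271898) = 2.236351
x_3 = g(2.236351) = 2.236068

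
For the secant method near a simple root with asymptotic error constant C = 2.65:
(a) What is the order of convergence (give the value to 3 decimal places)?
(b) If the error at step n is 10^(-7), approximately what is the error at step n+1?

(a) Secant method has superlinear convergence with order φ = (1+√5)/2 ≈ 1.618.
    This means |e_{n+1}| ≈ C|e_n|^1.618.

(b) With |e_n| = 10^(-7) and C = 2.65:
    |e_{n+1}| ≈ 2.65 × (10^(-7))^1.618 = 2.65 × 10^(-11.33)

(a) ≈ 1.618 (golden ratio); (b) |e_{n+1}| ≈ 1.250e-11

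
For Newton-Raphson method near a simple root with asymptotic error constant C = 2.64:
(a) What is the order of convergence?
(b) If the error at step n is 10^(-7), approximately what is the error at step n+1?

(a) Newton-Raphson has quadratic (order 2) convergence near simple roots.
    This means |e_{n+1}| ≈ C|e_n|².

(b) With |e_n| = 10^(-7) and C = 2.64:
    |e_{n+1}| ≈ 2.64 × (10^(-7))² = 2.64 × 10^(-14)

(a) 2 (quadratic); (b) |e_{n+1}| ≈ 2.640e-14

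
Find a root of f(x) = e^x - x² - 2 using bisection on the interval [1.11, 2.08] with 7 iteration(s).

f(x) = e^x - x² - 2
Initial interval: [1.11, 2.08]

Iteration 1:
  c_1 = (1.110000 + 2.080000)/2 = 1.595000
  f(c_1) = f(1.595000) = 0.384304
  f(a) × f(c) < 0, new interval: [1.110000, 1.595000]
Iteration 2:
  c_2 = (1.110000 + 1.595000)/2 = 1.352500
  f(c_2) = f(1.352500) = 0.037825
  f(a) × f(c) < 0, new interval: [1.110000, 1.352500]
Iteration 3:
  c_3 = (1.110000 + 1.352500)/2 = 1.231250
  f(c_3) = f(1.231250) = -0.090468
  f(a) × f(c) ≥ 0, new interval: [1.231250, 1.352500]
Iteration 4:
  c_4 = (1.231250 + 1.352500)/2 = 1.291875
  f(c_4) = f(1.291875) = -0.029337
  f(a) × f(c) ≥ 0, new interval: [1.291875, 1.352500]
Iteration 5:
  c_5 = (1.291875 + 1.352500)/2 = 1.322188
  f(c_5) = f(1.322188) = 0.003439
  f(a) × f(c) < 0, new interval: [1.291875, 1.322188]
Iteration 6:
  c_6 = (1.291875 + 1.322188)/2 = 1.307031
  f(c_6) = f(1.307031) = -0.013143
  f(a) × f(c) ≥ 0, new interval: [1.307031, 1.322188]
Iteration 7:
  c_7 = (1.307031 + 1.322188)/2 = 1.314609
  f(c_7) = f(1.314609) = -0.004902
  f(a) × f(c) ≥ 0, new interval: [1.314609, 1.322188]

After 7 iteration(s), the approximation is c_7 = 1.314609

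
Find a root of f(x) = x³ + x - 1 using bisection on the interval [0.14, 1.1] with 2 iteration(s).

f(x) = x³ + x - 1
Initial interval: [0.14, 1.1]

Iteration 1:
  c_1 = (0.140000 + 1.100000)/2 = 0.620000
  f(c_1) = f(0.620000) = -0.141672
  f(a) × f(c) ≥ 0, new interval: [0.620000, 1.100000]
Iteration 2:
  c_2 = (0.620000 + 1.100000)/2 = 0.860000
  f(c_2) = f(0.860000) = 0.496056
  f(a) × f(c) < 0, new interval: [0.620000, 0.860000]

After 2 iteration(s), the approximation is c_2 = 0.860000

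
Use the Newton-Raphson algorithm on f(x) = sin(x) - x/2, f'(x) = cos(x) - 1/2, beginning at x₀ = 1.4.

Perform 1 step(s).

f(x) = sin(x) - x/2
f'(x) = cos(x) - 1/2
x₀ = 1.4

Newton-Raphson formula: x_{n+1} = x_n - f(x_n)/f'(x_n)

Iteration 1:
  f(1.400000) = 0.285450
  f'(1.400000) = -0.330033
  x_1 = 1.400000 - 0.285450/(-0.330033) = 2.264913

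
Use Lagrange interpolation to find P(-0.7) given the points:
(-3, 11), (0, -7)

Lagrange interpolation formula:
P(x) = Σ yᵢ × Lᵢ(x)
where Lᵢ(x) = Π_{j≠i} (x - xⱼ)/(xᵢ - xⱼ)

L_0(-0.7) = (-0.7 - 0)/(-3 - 0) = 0.233333
L_1(-0.7) = (-0.7 - (-3))/(0 - (-3)) = 0.766667

P(-0.7) = 11×L_0(-0.7) + (-7)×L_1(-0.7)
P(-0.7) = -2.800000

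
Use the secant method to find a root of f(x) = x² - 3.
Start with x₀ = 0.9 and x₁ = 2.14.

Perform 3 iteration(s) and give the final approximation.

f(x) = x² - 3
x₀ = 0.9, x₁ = 2.14

Secant formula: x_{n+1} = x_n - f(x_n)(x_n - x_{n-1})/(f(x_n) - f(x_{n-1}))

Iteration 1:
  f(0.900000) = -2.190000
  f(2.140000) = 1.579600
  x_2 = 2.140000 - 1.579600×(2.140000 - 0.900000)/(1.579600 - (-2.190000))
       = 1.620395
Iteration 2:
  f(2.140000) = 1.579600
  f(1.620395) = -0.374321
  x_3 = 1.620395 - (-0.374321)×(1.620395 - 2.140000)/(-0.374321 - 1.579600)
       = 1.719938
Iteration 3:
  f(1.620395) = -0.374321
  f(1.719938) = -0.041814
  x_4 = 1.719938 - (-0.041814)×(1.719938 - 1.620395)/(-0.041814 - (-0.374321))
       = 1.732456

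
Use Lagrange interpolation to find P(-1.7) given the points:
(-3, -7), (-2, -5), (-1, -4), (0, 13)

Lagrange interpolation formula:
P(x) = Σ yᵢ × Lᵢ(x)
where Lᵢ(x) = Π_{j≠i} (x - xⱼ)/(xᵢ - xⱼ)

L_0(-1.7) = (-1.7 - (-2))/(-3 - (-2)) × (-1.7 - (-1))/(-3 - (-1)) × (-1.7 - 0)/(-3 - 0) = -0.059500
L_1(-1.7) = (-1.7 - (-3))/(-2 - (-3)) × (-1.7 - (-1))/(-2 - (-1)) × (-1.7 - 0)/(-2 - 0) = 0.773500
L_2(-1.7) = (-1.7 - (-3))/(-1 - (-3)) × (-1.7 - (-2))/(-1 - (-2)) × (-1.7 - 0)/(-1 - 0) = 0.331500
L_3(-1.7) = (-1.7 - (-3))/(0 - (-3)) × (-1.7 - (-2))/(0 - (-2)) × (-1.7 - (-1))/(0 - (-1)) = -0.045500

P(-1.7) = (-7)×L_0(-1.7) + (-5)×L_1(-1.7) + (-4)×L_2(-1.7) + 13×L_3(-1.7)
P(-1.7) = -5.368500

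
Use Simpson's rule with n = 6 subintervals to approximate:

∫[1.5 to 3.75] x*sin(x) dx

f(x) = x*sin(x)
a = 1.5, b = 3.75, n = 6
h = (b - a)/n = 0.375000

Simpson's rule: (h/3)[f(x₀) + 4f(x₁) + 2f(x₂) + ... + f(xₙ)]

x_0 = 1.5000, f(x_0) = 1.496242, coefficient = 1
x_1 = 1.8750, f(x_1) = 1.788911, coefficient = 4
x_2 = 2.2500, f(x_2) = 1.750665, coefficient = 2
x_3 = 2.6250, f(x_3) = 1.296541, coefficient = 4
x_4 = 3.0000, f(x_4) = 0.423360, coefficient = 2
x_5 = 3.3750, f(x_5) = -0.780617, coefficient = 4
x_6 = 3.7500, f(x_6) = -2.143355, coefficient = 1

I ≈ (0.375000/3) × 12.920277 = 1.615035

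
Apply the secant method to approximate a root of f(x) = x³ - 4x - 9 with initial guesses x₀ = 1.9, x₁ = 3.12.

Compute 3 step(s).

f(x) = x³ - 4x - 9
x₀ = 1.9, x₁ = 3.12

Secant formula: x_{n+1} = x_n - f(x_n)(x_n - x_{n-1})/(f(x_n) - f(x_{n-1}))

Iteration 1:
  f(1.900000) = -9.741000
  f(3.120000) = 8.891328
  x_2 = 3.120000 - 8.891328×(3.120000 - 1.900000)/(8.891328 - (-9.741000))
       = 2.537817
Iteration 2:
  f(3.120000) = 8.891328
  f(2.537817) = -2.806416
  x_3 = 2.537817 - (-2.806416)×(2.537817 - 3.120000)/(-2.806416 - 8.891328)
       = 2.677489
Iteration 3:
  f(2.537817) = -2.806416
  f(2.677489) = -0.515175
  x_4 = 2.677489 - (-0.515175)×(2.677489 - 2.537817)/(-0.515175 - (-2.806416))
       = 2.708894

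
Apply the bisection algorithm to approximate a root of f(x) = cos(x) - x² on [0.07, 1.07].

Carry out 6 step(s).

f(x) = cos(x) - x²
Initial interval: [0.07, 1.07]

Iteration 1:
  c_1 = (0.070000 + 1.070000)/2 = 0.570000
  f(c_1) = f(0.570000) = 0.517001
  f(a) × f(c) ≥ 0, new interval: [0.570000, 1.070000]
Iteration 2:
  c_2 = (0.570000 + 1.070000)/2 = 0.820000
  f(c_2) = f(0.820000) = 0.009821
  f(a) × f(c) ≥ 0, new interval: [0.820000, 1.070000]
Iteration 3:
  c_3 = (0.820000 + 1.070000)/2 = 0.945000
  f(c_3) = f(0.945000) = -0.307282
  f(a) × f(c) < 0, new interval: [0.820000, 0.945000]
Iteration 4:
  c_4 = (0.820000 + 0.945000)/2 = 0.882500
  f(c_4) = f(0.882500) = -0.143584
  f(a) × f(c) < 0, new interval: [0.820000, 0.882500]
Iteration 5:
  c_5 = (0.820000 + 0.882500)/2 = 0.851250
  f(c_5) = f(0.851250) = -0.065583
  f(a) × f(c) < 0, new interval: [0.820000, 0.851250]
Iteration 6:
  c_6 = (0.820000 + 0.851250)/2 = 0.835625
  f(c_6) = f(0.835625) = -0.027555
  f(a) × f(c) < 0, new interval: [0.820000, 0.835625]

After 6 iteration(s), the approximation is c_6 = 0.835625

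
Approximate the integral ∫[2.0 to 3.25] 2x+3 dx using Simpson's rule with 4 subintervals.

f(x) = 2x+3
a = 2.0, b = 3.25, n = 4
h = (b - a)/n = 0.312500

Simpson's rule: (h/3)[f(x₀) + 4f(x₁) + 2f(x₂) + ... + f(xₙ)]

x_0 = 2.0000, f(x_0) = 7.000000, coefficient = 1
x_1 = 2.3125, f(x_1) = 7.625000, coefficient = 4
x_2 = 2.6250, f(x_2) = 8.250000, coefficient = 2
x_3 = 2.9375, f(x_3) = 8.875000, coefficient = 4
x_4 = 3.2500, f(x_4) = 9.500000, coefficient = 1

I ≈ (0.312500/3) × 99.000000 = 10.312500
Exact value: 10.312500
Error: 0.000000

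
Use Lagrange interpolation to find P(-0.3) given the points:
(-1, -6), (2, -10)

Lagrange interpolation formula:
P(x) = Σ yᵢ × Lᵢ(x)
where Lᵢ(x) = Π_{j≠i} (x - xⱼ)/(xᵢ - xⱼ)

L_0(-0.3) = (-0.3 - 2)/(-1 - 2) = 0.766667
L_1(-0.3) = (-0.3 - (-1))/(2 - (-1)) = 0.233333

P(-0.3) = (-6)×L_0(-0.3) + (-10)×L_1(-0.3)
P(-0.3) = -6.933333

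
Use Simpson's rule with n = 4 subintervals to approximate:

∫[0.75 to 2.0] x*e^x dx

f(x) = x*e^x
a = 0.75, b = 2.0, n = 4
h = (b - a)/n = 0.312500

Simpson's rule: (h/3)[f(x₀) + 4f(x₁) + 2f(x₂) + ... + f(xₙ)]

x_0 = 0.7500, f(x_0) = 1.587750, coefficient = 1
x_1 = 1.0625, f(x_1) = 3.074446, coefficient = 4
x_2 = 1.3750, f(x_2) = 5.438230, coefficient = 2
x_3 = 1.6875, f(x_3) = 9.122539, coefficient = 4
x_4 = 2.0000, f(x_4) = 14.778112, coefficient = 1

I ≈ (0.312500/3) × 76.030261 = 7.919819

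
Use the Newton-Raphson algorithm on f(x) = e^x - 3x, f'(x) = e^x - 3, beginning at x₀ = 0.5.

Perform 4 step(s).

f(x) = e^x - 3x
f'(x) = e^x - 3
x₀ = 0.5

Newton-Raphson formula: x_{n+1} = x_n - f(x_n)/f'(x_n)

Iteration 1:
  f(0.500000) = 0.148721
  f'(0.500000) = -1.351279
  x_1 = 0.500000 - 0.148721/(-1.351279) = 0.610060
Iteration 2:
  f(0.610060) = 0.010362
  f'(0.610060) = -1.159459
  x_2 = 0.610060 - 0.010362/(-1.159459) = 0.618997
Iteration 3:
  f(0.618997) = 0.000074
  f'(0.618997) = -1.142936
  x_3 = 0.618997 - 0.000074/(-1.142936) = 0.619061
Iteration 4:
  f(0.619061) = 0.000000
  f'(0.619061) = -1.142816
  x_4 = 0.619061 - 0.000000/(-1.142816) = 0.619061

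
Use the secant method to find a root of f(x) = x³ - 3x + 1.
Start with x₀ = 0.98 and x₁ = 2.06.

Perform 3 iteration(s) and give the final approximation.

f(x) = x³ - 3x + 1
x₀ = 0.98, x₁ = 2.06

Secant formula: x_{n+1} = x_n - f(x_n)(x_n - x_{n-1})/(f(x_n) - f(x_{n-1}))

Iteration 1:
  f(0.980000) = -0.998808
  f(2.060000) = 3.561816
  x_2 = 2.060000 - 3.561816×(2.060000 - 0.980000)/(3.561816 - (-0.998808))
       = 1.216527
Iteration 2:
  f(2.060000) = 3.561816
  f(1.216527) = -0.849196
  x_3 = 1.216527 - (-0.849196)×(1.216527 - 2.060000)/(-0.849196 - 3.561816)
       = 1.378910
Iteration 3:
  f(1.216527) = -0.849196
  f(1.378910) = -0.514879
  x_4 = 1.378910 - (-0.514879)×(1.378910 - 1.216527)/(-0.514879 - (-0.849196))
       = 1.628996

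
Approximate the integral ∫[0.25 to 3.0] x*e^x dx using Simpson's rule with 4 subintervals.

f(x) = x*e^x
a = 0.25, b = 3.0, n = 4
h = (b - a)/n = 0.687500

Simpson's rule: (h/3)[f(x₀) + 4f(x₁) + 2f(x₂) + ... + f(xₙ)]

x_0 = 0.2500, f(x_0) = 0.321006, coefficient = 1
x_1 = 0.9375, f(x_1) = 2.393990, coefficient = 4
x_2 = 1.6250, f(x_2) = 8.252431, coefficient = 2
x_3 = 2.3125, f(x_3) = 23.355423, coefficient = 4
x_4 = 3.0000, f(x_4) = 60.256611, coefficient = 1

I ≈ (0.687500/3) × 180.080130 = 41.268363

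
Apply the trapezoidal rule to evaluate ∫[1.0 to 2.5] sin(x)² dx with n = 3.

f(x) = sin(x)²
a = 1.0, b = 2.5, n = 3
h = (b - a)/n = 0.500000

Trapezoidal rule: (h/2)[f(x₀) + 2f(x₁) + 2f(x₂) + ... + f(xₙ)]

x_0 = 1.0000, f(x_0) = 0.708073, coefficient = 1
x_1 = 1.5000, f(x_1) = 0.994996, coefficient = 2
x_2 = 2.0000, f(x_2) = 0.826822, coefficient = 2
x_3 = 2.5000, f(x_3) = 0.358169, coefficient = 1

I ≈ (0.500000/2) × 4.709878 = 1.177470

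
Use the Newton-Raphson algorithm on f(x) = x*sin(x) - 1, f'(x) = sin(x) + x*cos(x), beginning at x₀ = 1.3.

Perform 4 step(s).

f(x) = x*sin(x) - 1
f'(x) = sin(x) + x*cos(x)
x₀ = 1.3

Newton-Raphson formula: x_{n+1} = x_n - f(x_n)/f'(x_n)

Iteration 1:
  f(1.300000) = 0.252626
  f'(1.300000) = 1.311307
  x_1 = 1.300000 - 0.252626/1.311307 = 1.107348
Iteration 2:
  f(1.107348) = -0.009459
  f'(1.107348) = 1.389540
  x_2 = 1.107348 - (-0.009459)/1.389540 = 1.114155
Iteration 3:
  f(1.114155) = -0.000002
  f'(1.114155) = 1.388810
  x_3 = 1.114155 - (-0.000002)/1.388810 = 1.114157
Iteration 4:
  f(1.114157) = 0.000000
  f'(1.114157) = 1.388809
  x_4 = 1.114157 - 0.000000/1.388809 = 1.114157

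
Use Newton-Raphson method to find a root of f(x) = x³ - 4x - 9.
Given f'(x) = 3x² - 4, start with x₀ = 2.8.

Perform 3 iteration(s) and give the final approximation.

f(x) = x³ - 4x - 9
f'(x) = 3x² - 4
x₀ = 2.8

Newton-Raphson formula: x_{n+1} = x_n - f(x_n)/f'(x_n)

Iteration 1:
  f(2.800000) = 1.752000
  f'(2.800000) = 19.520000
  x_1 = 2.800000 - 1.752000/19.520000 = 2.710246
Iteration 2:
  f(2.710246) = 0.066946
  f'(2.710246) = 18.036299
  x_2 = 2.710246 - 0.066946/18.036299 = 2.706534
Iteration 3:
  f(2.706534) = 0.000112
  f'(2.706534) = 17.975982
  x_3 = 2.706534 - 0.000112/17.975982 = 2.706528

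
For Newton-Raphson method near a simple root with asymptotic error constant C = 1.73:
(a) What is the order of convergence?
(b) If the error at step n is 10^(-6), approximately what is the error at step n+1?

(a) Newton-Raphson has quadratic (order 2) convergence near simple roots.
    This means |e_{n+1}| ≈ C|e_n|².

(b) With |e_n| = 10^(-6) and C = 1.73:
    |e_{n+1}| ≈ 1.73 × (10^(-6))² = 1.73 × 10^(-12)

(a) 2 (quadratic); (b) |e_{n+1}| ≈ 1.730e-12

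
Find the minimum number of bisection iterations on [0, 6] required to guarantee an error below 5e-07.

We need (b-a)/2^n ≤ 5e-07
(6 - 0)/2^n ≤ 5e-07
6/2^n ≤ 5e-07
2^n ≥ 12000000
n ≥ log₂(12000000) = 23.52
n ≥ 24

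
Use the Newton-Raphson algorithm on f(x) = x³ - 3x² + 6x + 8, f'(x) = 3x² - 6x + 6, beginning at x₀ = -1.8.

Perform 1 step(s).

f(x) = x³ - 3x² + 6x + 8
f'(x) = 3x² - 6x + 6
x₀ = -1.8

Newton-Raphson formula: x_{n+1} = x_n - f(x_n)/f'(x_n)

Iteration 1:
  f(-1.800000) = -18.352000
  f'(-1.800000) = 26.520000
  x_1 = -1.800000 - (-18.352000)/26.520000 = -1.107994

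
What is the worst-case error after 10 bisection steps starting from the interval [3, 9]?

Bisection error bound: |error| ≤ (b-a)/2^n
|error| ≤ (9 - 3)/2^10 = 6/2^10
|error| ≤ 0.0058593750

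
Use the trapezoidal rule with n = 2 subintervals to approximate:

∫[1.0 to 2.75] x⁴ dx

f(x) = x⁴
a = 1.0, b = 2.75, n = 2
h = (b - a)/n = 0.875000

Trapezoidal rule: (h/2)[f(x₀) + 2f(x₁) + 2f(x₂) + ... + f(xₙ)]

x_0 = 1.0000, f(x_0) = 1.000000, coefficient = 1
x_1 = 1.8750, f(x_1) = 12.359619, coefficient = 2
x_2 = 2.7500, f(x_2) = 57.191406, coefficient = 1

I ≈ (0.875000/2) × 82.910645 = 36.273407
Exact value: 31.255273
Error: 5.018134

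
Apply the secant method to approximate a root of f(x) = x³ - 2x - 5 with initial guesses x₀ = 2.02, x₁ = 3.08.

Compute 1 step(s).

f(x) = x³ - 2x - 5
x₀ = 2.02, x₁ = 3.08

Secant formula: x_{n+1} = x_n - f(x_n)(x_n - x_{n-1})/(f(x_n) - f(x_{n-1}))

Iteration 1:
  f(2.020000) = -0.797592
  f(3.080000) = 18.058112
  x_2 = 3.080000 - 18.058112×(3.080000 - 2.020000)/(18.058112 - (-0.797592))
       = 2.064838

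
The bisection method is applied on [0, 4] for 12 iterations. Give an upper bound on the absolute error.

Bisection error bound: |error| ≤ (b-a)/2^n
|error| ≤ (4 - 0)/2^12 = 4/2^12
|error| ≤ 0.0009765625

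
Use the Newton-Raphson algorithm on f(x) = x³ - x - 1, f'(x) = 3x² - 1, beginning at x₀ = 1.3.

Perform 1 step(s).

f(x) = x³ - x - 1
f'(x) = 3x² - 1
x₀ = 1.3

Newton-Raphson formula: x_{n+1} = x_n - f(x_n)/f'(x_n)

Iteration 1:
  f(1.300000) = -0.103000
  f'(1.300000) = 4.070000
  x_1 = 1.300000 - (-0.103000)/4.070000 = 1.325307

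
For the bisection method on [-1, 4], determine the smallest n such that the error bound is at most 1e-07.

We need (b-a)/2^n ≤ 1e-07
(4 - (-1))/2^n ≤ 1e-07
5/2^n ≤ 1e-07
2^n ≥ 50000000
n ≥ log₂(50000000) = 25.58
n ≥ 26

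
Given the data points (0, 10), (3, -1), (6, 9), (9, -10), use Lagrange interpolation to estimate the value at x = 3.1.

Lagrange interpolation formula:
P(x) = Σ yᵢ × Lᵢ(x)
where Lᵢ(x) = Π_{j≠i} (x - xⱼ)/(xᵢ - xⱼ)

L_0(3.1) = (3.1 - 3)/(0 - 3) × (3.1 - 6)/(0 - 6) × (3.1 - 9)/(0 - 9) = -0.010562
L_1(3.1) = (3.1 - 0)/(3 - 0) × (3.1 - 6)/(3 - 6) × (3.1 - 9)/(3 - 9) = 0.982241
L_2(3.1) = (3.1 - 0)/(6 - 0) × (3.1 - 3)/(6 - 3) × (3.1 - 9)/(6 - 9) = 0.033870
L_3(3.1) = (3.1 - 0)/(9 - 0) × (3.1 - 3)/(9 - 3) × (3.1 - 6)/(9 - 6) = -0.005549

P(3.1) = 10×L_0(3.1) + (-1)×L_1(3.1) + 9×L_2(3.1) + (-10)×L_3(3.1)
P(3.1) = -0.727531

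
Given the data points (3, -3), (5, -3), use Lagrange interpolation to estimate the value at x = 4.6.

Lagrange interpolation formula:
P(x) = Σ yᵢ × Lᵢ(x)
where Lᵢ(x) = Π_{j≠i} (x - xⱼ)/(xᵢ - xⱼ)

L_0(4.6) = (4.6 - 5)/(3 - 5) = 0.200000
L_1(4.6) = (4.6 - 3)/(5 - 3) = 0.800000

P(4.6) = (-3)×L_0(4.6) + (-3)×L_1(4.6)
P(4.6) = -3.000000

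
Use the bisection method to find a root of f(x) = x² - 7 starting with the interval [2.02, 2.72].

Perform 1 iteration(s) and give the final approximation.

f(x) = x² - 7
Initial interval: [2.02, 2.72]

Iteration 1:
  c_1 = (2.020000 + 2.720000)/2 = 2.370000
  f(c_1) = f(2.370000) = -1.383100
  f(a) × f(c) ≥ 0, new interval: [2.370000, 2.720000]

After 1 iteration(s), the approximation is c_1 = 2.370000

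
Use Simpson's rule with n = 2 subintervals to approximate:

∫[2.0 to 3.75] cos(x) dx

f(x) = cos(x)
a = 2.0, b = 3.75, n = 2
h = (b - a)/n = 0.875000

Simpson's rule: (h/3)[f(x₀) + 4f(x₁) + 2f(x₂) + ... + f(xₙ)]

x_0 = 2.0000, f(x_0) = -0.416147, coefficient = 1
x_1 = 2.8750, f(x_1) = -0.964674, coefficient = 4
x_2 = 3.7500, f(x_2) = -0.820559, coefficient = 1

I ≈ (0.875000/3) × -5.095403 = -1.486159
Exact value: -1.480859
Error: 0.005300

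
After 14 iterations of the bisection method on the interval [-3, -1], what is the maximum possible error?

Bisection error bound: |error| ≤ (b-a)/2^n
|error| ≤ (-1 - (-3))/2^14 = 2/2^14
|error| ≤ 0.0001220703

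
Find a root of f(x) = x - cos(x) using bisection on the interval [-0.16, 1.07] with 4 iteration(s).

f(x) = x - cos(x)
Initial interval: [-0.16, 1.07]

Iteration 1:
  c_1 = (-0.160000 + 1.070000)/2 = 0.455000
  f(c_1) = f(0.455000) = -0.443261
  f(a) × f(c) ≥ 0, new interval: [0.455000, 1.070000]
Iteration 2:
  c_2 = (0.455000 + 1.070000)/2 = 0.762500
  f(c_2) = f(0.762500) = 0.039389
  f(a) × f(c) < 0, new interval: [0.455000, 0.762500]
Iteration 3:
  c_3 = (0.455000 + 0.762500)/2 = 0.608750
  f(c_3) = f(0.608750) = -0.211613
  f(a) × f(c) ≥ 0, new interval: [0.608750, 0.762500]
Iteration 4:
  c_4 = (0.608750 + 0.762500)/2 = 0.685625
  f(c_4) = f(0.685625) = -0.088398
  f(a) × f(c) ≥ 0, new interval: [0.685625, 0.762500]

After 4 iteration(s), the approximation is c_4 = 0.685625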